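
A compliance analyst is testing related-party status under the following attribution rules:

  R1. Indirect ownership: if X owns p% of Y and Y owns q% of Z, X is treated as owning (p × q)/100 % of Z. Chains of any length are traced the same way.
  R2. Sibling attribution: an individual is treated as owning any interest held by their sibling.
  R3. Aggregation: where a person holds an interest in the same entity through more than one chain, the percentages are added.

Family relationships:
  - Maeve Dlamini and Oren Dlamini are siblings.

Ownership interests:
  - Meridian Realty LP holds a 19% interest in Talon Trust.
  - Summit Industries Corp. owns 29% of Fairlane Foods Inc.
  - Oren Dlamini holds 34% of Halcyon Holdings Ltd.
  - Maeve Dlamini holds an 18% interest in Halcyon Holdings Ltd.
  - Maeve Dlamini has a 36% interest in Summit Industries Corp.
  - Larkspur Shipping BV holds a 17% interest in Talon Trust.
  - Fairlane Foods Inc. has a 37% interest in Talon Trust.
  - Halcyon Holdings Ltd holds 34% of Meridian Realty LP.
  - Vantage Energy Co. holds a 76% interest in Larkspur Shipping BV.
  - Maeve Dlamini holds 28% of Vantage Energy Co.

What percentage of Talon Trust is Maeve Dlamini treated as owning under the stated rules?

By sibling attribution (R2), Maeve Dlamini is treated as also owning Oren Dlamini's interest in Halcyon Holdings Ltd, giving 18% + 34% = 52%.
Chain via Summit Industries Corp. → Fairlane Foods Inc. (R1): 36% × 29% × 37% = 3.8628% of Talon Trust.
Chain via Halcyon Holdings Ltd → Meridian Realty LP (R1): 52% × 34% × 19% = 3.3592% of Talon Trust.
Chain via Vantage Energy Co. → Larkspur Shipping BV (R1): 28% × 76% × 17% = 3.6176% of Talon Trust.
Aggregating (R3): 3.8628% + 3.3592% + 3.6176% = 10.8396%.

10.8396%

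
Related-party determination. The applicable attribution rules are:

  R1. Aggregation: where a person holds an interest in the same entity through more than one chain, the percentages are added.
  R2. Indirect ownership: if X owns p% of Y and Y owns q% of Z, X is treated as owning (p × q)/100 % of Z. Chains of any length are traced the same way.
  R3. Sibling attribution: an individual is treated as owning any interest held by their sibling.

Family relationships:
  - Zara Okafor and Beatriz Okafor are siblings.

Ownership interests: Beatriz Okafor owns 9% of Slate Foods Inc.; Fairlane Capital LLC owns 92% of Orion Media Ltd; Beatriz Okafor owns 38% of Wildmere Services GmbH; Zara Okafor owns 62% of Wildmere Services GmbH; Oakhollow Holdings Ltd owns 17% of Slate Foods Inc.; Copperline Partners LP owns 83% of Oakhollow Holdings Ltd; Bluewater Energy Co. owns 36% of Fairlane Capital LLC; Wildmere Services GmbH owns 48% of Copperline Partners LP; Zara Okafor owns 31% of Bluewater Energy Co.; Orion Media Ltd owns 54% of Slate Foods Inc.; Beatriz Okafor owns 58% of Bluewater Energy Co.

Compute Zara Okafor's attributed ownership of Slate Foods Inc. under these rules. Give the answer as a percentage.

By sibling attribution (R3), Zara Okafor is treated as also owning Beatriz Okafor's interest in Wildmere Services GmbH, giving 62% + 38% = 100%.
By sibling attribution (R3), Zara Okafor is treated as also owning Beatriz Okafor's interest in Bluewater Energy Co, giving 31% + 58% = 89%.
By sibling attribution (R3), Zara Okafor is treated as owning Beatriz Okafor's 9% interest in Slate Foods Inc.
Chain via Wildmere Services GmbH → Copperline Partners LP → Oakhollow Holdings Ltd (R2): 100% × 48% × 83% × 17% = 6.7728% of Slate Foods Inc.
Chain via Bluewater Energy Co. → Fairlane Capital LLC → Orion Media Ltd (R2): 89% × 36% × 92% × 54% = 15.917472% of Slate Foods Inc.
Direct interest in Slate Foods Inc: 9%.
Aggregating (R1): 6.7728% + 15.917472% + 9% = 31.690272%.

31.690272%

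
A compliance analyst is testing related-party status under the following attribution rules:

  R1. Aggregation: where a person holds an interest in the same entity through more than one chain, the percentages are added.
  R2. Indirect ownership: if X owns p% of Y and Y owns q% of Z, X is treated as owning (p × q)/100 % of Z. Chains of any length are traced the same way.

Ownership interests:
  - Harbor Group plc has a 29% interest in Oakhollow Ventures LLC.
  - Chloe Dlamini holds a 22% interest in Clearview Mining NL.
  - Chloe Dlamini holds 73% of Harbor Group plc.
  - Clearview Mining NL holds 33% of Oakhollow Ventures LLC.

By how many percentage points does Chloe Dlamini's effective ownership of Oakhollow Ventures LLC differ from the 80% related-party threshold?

51.57

Chain via Clearview Mining NL (R2): 22% × 33% = 7.26% of Oakhollow Ventures LLC.
Chain via Harbor Group plc (R2): 73% × 29% = 21.17% of Oakhollow Ventures LLC.
Aggregating (R1): 7.26% + 21.17% = 28.43%.
28.43% falls short of the 80% threshold by 51.57 percentage points.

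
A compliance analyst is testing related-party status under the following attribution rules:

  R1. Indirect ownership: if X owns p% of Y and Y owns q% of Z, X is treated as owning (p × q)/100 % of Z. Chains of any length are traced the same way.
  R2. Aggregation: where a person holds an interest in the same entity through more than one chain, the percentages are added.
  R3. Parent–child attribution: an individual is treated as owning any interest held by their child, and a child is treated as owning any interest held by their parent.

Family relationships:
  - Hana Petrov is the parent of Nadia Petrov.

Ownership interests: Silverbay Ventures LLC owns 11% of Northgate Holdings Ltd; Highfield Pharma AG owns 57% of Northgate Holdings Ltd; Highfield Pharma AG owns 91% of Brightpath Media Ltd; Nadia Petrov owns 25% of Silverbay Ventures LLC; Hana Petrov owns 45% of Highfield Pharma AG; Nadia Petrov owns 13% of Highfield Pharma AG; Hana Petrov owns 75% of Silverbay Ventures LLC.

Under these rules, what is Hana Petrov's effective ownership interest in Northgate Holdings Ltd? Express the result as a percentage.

44.06%

By parent–child attribution (R3), Hana Petrov is treated as also owning Nadia Petrov's interest in Highfield Pharma AG, giving 45% + 13% = 58%.
By parent–child attribution (R3), Hana Petrov is treated as also owning Nadia Petrov's interest in Silverbay Ventures LLC, giving 75% + 25% = 100%.
Chain via Highfield Pharma AG (R1): 58% × 57% = 33.06% of Northgate Holdings Ltd.
Chain via Silverbay Ventures LLC (R1): 100% × 11% = 11% of Northgate Holdings Ltd.
Aggregating (R2): 33.06% + 11% = 44.06%.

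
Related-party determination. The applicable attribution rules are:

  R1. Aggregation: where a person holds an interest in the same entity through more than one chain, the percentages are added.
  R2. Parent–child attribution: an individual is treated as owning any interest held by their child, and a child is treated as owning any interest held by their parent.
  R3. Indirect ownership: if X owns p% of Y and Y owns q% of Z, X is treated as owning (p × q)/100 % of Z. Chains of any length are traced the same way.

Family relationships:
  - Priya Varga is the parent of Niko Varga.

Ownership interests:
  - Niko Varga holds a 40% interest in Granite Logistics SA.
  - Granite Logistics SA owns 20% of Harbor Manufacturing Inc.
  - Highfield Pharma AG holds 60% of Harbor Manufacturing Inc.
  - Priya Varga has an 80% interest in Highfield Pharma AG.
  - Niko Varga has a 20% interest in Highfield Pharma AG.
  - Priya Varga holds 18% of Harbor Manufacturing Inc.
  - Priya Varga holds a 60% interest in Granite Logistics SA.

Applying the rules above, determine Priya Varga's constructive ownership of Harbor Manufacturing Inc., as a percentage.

98%

By parent–child attribution (R2), Priya Varga is treated as also owning Niko Varga's interest in Granite Logistics SA, giving 60% + 40% = 100%.
By parent–child attribution (R2), Priya Varga is treated as also owning Niko Varga's interest in Highfield Pharma AG, giving 80% + 20% = 100%.
Chain via Granite Logistics SA (R3): 100% × 20% = 20% of Harbor Manufacturing Inc.
Chain via Highfield Pharma AG (R3): 100% × 60% = 60% of Harbor Manufacturing Inc.
Direct interest in Harbor Manufacturing Inc: 18%.
Aggregating (R1): 20% + 60% + 18% = 98%.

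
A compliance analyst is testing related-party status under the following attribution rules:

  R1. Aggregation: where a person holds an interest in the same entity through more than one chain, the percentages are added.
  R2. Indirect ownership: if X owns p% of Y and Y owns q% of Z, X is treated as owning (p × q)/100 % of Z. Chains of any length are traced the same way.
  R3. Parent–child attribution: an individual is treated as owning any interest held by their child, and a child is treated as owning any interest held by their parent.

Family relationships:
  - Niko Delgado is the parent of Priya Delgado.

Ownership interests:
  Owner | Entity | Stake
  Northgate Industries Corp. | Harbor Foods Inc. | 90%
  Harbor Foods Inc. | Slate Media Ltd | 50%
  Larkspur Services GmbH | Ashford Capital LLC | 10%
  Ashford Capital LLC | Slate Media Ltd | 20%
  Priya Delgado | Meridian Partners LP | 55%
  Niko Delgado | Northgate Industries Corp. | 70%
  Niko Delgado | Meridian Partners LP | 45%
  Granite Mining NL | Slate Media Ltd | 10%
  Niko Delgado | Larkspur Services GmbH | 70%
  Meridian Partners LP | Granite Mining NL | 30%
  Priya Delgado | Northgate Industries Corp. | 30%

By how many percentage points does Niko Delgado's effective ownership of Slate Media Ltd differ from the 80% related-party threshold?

By parent–child attribution (R3), Niko Delgado is treated as also owning Priya Delgado's interest in Northgate Industries Corp, giving 70% + 30% = 100%.
By parent–child attribution (R3), Niko Delgado is treated as also owning Priya Delgado's interest in Meridian Partners LP, giving 45% + 55% = 100%.
Chain via Larkspur Services GmbH → Ashford Capital LLC (R2): 70% × 10% × 20% = 1.4% of Slate Media Ltd.
Chain via Northgate Industries Corp. → Harbor Foods Inc. (R2): 100% × 90% × 50% = 45% of Slate Media Ltd.
Chain via Meridian Partners LP → Granite Mining NL (R2): 100% × 30% × 10% = 3% of Slate Media Ltd.
Aggregating (R1): 1.4% + 45% + 3% = 49.4%.
49.4% falls short of the 80% threshold by 30.6 percentage points.

30.6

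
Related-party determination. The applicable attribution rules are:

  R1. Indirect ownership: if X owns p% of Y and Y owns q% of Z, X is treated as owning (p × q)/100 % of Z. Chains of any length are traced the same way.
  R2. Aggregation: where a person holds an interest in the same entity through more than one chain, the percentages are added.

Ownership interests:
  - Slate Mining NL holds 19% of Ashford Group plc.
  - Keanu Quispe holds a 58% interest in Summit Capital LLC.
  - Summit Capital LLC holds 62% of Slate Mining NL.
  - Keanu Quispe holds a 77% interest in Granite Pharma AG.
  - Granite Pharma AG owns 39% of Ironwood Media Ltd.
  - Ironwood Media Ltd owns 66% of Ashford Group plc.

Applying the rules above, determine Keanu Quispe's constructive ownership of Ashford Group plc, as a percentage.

Chain via Granite Pharma AG → Ironwood Media Ltd (R1): 77% × 39% × 66% = 19.8198% of Ashford Group plc.
Chain via Summit Capital LLC → Slate Mining NL (R1): 58% × 62% × 19% = 6.8324% of Ashford Group plc.
Aggregating (R2): 19.8198% + 6.8324% = 26.6522%.

26.6522%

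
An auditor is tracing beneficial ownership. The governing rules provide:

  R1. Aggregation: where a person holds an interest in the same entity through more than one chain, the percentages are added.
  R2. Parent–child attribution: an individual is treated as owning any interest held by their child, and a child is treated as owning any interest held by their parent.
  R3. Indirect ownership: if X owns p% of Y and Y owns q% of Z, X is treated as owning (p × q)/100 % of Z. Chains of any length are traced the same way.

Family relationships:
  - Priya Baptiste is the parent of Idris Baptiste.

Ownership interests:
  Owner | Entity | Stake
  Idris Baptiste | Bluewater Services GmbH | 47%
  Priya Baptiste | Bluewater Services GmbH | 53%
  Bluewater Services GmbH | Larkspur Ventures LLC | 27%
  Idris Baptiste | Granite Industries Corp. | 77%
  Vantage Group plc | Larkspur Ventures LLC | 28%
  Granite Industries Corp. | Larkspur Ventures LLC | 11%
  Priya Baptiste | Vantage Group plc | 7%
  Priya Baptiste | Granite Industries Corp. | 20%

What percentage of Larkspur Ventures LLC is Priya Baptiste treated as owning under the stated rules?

By parent–child attribution (R2), Priya Baptiste is treated as also owning Idris Baptiste's interest in Bluewater Services GmbH, giving 53% + 47% = 100%.
By parent–child attribution (R2), Priya Baptiste is treated as also owning Idris Baptiste's interest in Granite Industries Corp, giving 20% + 77% = 97%.
Chain via Bluewater Services GmbH (R3): 100% × 27% = 27% of Larkspur Ventures LLC.
Chain via Vantage Group plc (R3): 7% × 28% = 1.96% of Larkspur Ventures LLC.
Chain via Granite Industries Corp. (R3): 97% × 11% = 10.67% of Larkspur Ventures LLC.
Aggregating (R1): 27% + 1.96% + 10.67% = 39.63%.

39.63%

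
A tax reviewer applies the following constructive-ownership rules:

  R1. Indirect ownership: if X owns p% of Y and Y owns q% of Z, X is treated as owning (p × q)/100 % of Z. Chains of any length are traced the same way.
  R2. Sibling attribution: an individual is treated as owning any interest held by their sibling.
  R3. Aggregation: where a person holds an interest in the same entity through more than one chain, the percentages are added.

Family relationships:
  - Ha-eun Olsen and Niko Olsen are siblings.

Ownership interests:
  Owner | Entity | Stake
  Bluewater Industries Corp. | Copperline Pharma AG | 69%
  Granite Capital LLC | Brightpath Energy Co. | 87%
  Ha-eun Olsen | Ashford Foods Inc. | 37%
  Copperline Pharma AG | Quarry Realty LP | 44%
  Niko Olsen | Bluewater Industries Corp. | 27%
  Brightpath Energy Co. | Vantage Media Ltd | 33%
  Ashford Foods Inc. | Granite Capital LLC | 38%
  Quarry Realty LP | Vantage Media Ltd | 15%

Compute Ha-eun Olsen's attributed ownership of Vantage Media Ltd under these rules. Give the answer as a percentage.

By sibling attribution (R2), Ha-eun Olsen is treated as owning Niko Olsen's 27% interest in Bluewater Industries Corp.
Chain via Ashford Foods Inc. → Granite Capital LLC → Brightpath Energy Co. (R1): 37% × 38% × 87% × 33% = 4.036626% of Vantage Media Ltd.
Chain via Bluewater Industries Corp. → Copperline Pharma AG → Quarry Realty LP (R1): 27% × 69% × 44% × 15% = 1.22958% of Vantage Media Ltd.
Aggregating (R3): 4.036626% + 1.22958% = 5.266206%.

5.266206%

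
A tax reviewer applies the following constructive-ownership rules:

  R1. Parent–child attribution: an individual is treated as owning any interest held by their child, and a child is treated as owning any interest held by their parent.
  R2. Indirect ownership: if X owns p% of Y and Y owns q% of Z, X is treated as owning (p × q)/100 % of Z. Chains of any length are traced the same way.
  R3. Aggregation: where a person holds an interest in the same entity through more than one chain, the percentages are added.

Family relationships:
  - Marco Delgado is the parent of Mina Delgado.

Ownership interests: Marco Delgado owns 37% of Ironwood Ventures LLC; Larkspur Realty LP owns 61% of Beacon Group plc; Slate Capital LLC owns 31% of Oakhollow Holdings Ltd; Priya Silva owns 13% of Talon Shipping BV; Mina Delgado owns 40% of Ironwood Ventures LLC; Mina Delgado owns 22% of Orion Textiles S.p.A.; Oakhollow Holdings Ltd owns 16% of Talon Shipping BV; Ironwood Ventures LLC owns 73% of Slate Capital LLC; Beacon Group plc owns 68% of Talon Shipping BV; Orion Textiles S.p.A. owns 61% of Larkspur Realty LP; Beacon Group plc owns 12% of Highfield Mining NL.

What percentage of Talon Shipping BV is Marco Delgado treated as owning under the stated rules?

By parent–child attribution (R1), Marco Delgado is treated as also owning Mina Delgado's interest in Ironwood Ventures LLC, giving 37% + 40% = 77%.
By parent–child attribution (R1), Marco Delgado is treated as owning Mina Delgado's 22% interest in Orion Textiles S.p.A.
Chain via Ironwood Ventures LLC → Slate Capital LLC → Oakhollow Holdings Ltd (R2): 77% × 73% × 31% × 16% = 2.788016% of Talon Shipping BV.
Chain via Orion Textiles S.p.A. → Larkspur Realty LP → Beacon Group plc (R2): 22% × 61% × 61% × 68% = 5.566616% of Talon Shipping BV.
Aggregating (R3): 2.788016% + 5.566616% = 8.354632%.

8.354632%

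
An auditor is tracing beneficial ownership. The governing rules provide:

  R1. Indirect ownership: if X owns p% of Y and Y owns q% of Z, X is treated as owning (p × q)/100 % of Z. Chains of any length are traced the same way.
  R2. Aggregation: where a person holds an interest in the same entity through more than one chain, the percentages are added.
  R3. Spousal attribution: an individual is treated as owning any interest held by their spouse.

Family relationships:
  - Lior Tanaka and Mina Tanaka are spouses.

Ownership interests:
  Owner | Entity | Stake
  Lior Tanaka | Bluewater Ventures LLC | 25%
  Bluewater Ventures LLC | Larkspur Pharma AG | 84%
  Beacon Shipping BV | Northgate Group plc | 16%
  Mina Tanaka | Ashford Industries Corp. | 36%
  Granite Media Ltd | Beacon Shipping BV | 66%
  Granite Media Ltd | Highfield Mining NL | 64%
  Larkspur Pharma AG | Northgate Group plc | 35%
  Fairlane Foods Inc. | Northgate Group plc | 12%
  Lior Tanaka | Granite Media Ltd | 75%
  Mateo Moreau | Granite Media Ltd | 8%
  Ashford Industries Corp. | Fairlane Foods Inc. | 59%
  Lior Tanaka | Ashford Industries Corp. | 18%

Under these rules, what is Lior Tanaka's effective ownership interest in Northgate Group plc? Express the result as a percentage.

19.0932%

By spousal attribution (R3), Lior Tanaka is treated as also owning Mina Tanaka's interest in Ashford Industries Corp, giving 18% + 36% = 54%.
Chain via Ashford Industries Corp. → Fairlane Foods Inc. (R1): 54% × 59% × 12% = 3.8232% of Northgate Group plc.
Chain via Granite Media Ltd → Beacon Shipping BV (R1): 75% × 66% × 16% = 7.92% of Northgate Group plc.
Chain via Bluewater Ventures LLC → Larkspur Pharma AG (R1): 25% × 84% × 35% = 7.35% of Northgate Group plc.
Aggregating (R2): 3.8232% + 7.92% + 7.35% = 19.0932%.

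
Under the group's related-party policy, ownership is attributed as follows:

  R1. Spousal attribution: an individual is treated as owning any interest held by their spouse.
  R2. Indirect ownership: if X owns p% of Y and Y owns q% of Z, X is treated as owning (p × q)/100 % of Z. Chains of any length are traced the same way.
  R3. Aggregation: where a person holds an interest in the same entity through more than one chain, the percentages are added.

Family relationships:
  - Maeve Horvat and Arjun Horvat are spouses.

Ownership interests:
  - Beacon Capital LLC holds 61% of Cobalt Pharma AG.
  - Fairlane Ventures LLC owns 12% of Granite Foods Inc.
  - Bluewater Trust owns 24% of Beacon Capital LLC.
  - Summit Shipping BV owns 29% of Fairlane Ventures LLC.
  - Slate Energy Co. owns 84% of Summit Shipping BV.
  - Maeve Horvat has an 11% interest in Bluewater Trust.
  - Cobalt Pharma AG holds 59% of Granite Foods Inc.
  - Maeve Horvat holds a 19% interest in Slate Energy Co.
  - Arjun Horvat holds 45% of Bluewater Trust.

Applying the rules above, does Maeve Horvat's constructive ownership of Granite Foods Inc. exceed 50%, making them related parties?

No

By spousal attribution (R1), Maeve Horvat is treated as also owning Arjun Horvat's interest in Bluewater Trust, giving 11% + 45% = 56%.
Chain via Bluewater Trust → Beacon Capital LLC → Cobalt Pharma AG (R2): 56% × 24% × 61% × 59% = 4.837056% of Granite Foods Inc.
Chain via Slate Energy Co. → Summit Shipping BV → Fairlane Ventures LLC (R2): 19% × 84% × 29% × 12% = 0.555408% of Granite Foods Inc.
Aggregating (R3): 4.837056% + 0.555408% = 5.392464%.
5.392464% does not exceed the 50% threshold, so Maeve is not a related party to Granite Foods Inc.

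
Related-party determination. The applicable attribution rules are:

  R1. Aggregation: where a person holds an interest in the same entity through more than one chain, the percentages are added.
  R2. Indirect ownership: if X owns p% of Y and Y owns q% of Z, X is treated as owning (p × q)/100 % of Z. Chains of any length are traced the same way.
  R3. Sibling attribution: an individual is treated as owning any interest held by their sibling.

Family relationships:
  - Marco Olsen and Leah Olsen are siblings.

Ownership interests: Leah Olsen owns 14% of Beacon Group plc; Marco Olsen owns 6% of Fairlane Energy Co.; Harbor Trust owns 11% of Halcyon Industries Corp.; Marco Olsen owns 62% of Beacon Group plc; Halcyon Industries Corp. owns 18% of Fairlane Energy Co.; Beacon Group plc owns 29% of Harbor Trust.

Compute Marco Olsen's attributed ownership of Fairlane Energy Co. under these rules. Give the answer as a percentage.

6.436392%

By sibling attribution (R3), Marco Olsen is treated as also owning Leah Olsen's interest in Beacon Group plc, giving 62% + 14% = 76%.
Chain via Beacon Group plc → Harbor Trust → Halcyon Industries Corp. (R2): 76% × 29% × 11% × 18% = 0.436392% of Fairlane Energy Co.
Direct interest in Fairlane Energy Co: 6%.
Aggregating (R1): 0.436392% + 6% = 6.436392%.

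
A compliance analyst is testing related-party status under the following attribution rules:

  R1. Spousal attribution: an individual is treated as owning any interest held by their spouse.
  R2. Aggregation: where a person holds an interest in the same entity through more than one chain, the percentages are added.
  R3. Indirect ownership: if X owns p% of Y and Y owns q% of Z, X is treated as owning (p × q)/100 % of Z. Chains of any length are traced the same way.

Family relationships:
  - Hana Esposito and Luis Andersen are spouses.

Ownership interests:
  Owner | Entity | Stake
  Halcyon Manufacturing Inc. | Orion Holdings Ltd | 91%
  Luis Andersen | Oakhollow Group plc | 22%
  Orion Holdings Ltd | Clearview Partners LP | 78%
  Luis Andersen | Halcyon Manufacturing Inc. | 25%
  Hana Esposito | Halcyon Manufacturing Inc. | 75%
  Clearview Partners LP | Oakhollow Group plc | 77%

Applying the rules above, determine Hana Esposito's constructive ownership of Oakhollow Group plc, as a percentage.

By spousal attribution (R1), Hana Esposito is treated as also owning Luis Andersen's interest in Halcyon Manufacturing Inc, giving 75% + 25% = 100%.
By spousal attribution (R1), Hana Esposito is treated as owning Luis Andersen's 22% interest in Oakhollow Group plc.
Chain via Halcyon Manufacturing Inc. → Orion Holdings Ltd → Clearview Partners LP (R3): 100% × 91% × 78% × 77% = 54.6546% of Oakhollow Group plc.
Direct interest in Oakhollow Group plc: 22%.
Aggregating (R2): 54.6546% + 22% = 76.6546%.

76.6546%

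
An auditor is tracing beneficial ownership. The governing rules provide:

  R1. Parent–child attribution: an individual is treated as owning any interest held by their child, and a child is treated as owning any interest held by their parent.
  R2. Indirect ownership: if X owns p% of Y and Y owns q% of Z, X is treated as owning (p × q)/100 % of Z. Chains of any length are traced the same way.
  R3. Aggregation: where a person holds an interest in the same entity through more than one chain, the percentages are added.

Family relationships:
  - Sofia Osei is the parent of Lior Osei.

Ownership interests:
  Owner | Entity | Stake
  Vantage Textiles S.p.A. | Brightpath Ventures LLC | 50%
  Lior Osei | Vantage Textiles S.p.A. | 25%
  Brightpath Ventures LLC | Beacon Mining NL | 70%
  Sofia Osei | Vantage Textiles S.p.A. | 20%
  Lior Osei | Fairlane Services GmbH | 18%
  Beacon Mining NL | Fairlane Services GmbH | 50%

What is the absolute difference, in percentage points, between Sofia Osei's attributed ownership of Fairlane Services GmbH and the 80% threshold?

By parent–child attribution (R1), Sofia Osei is treated as also owning Lior Osei's interest in Vantage Textiles S.p.A, giving 20% + 25% = 45%.
By parent–child attribution (R1), Sofia Osei is treated as owning Lior Osei's 18% interest in Fairlane Services GmbH.
Chain via Vantage Textiles S.p.A. → Brightpath Ventures LLC → Beacon Mining NL (R2): 45% × 50% × 70% × 50% = 7.875% of Fairlane Services GmbH.
Direct interest in Fairlane Services GmbH: 18%.
Aggregating (R3): 7.875% + 18% = 25.875%.
25.875% falls short of the 80% threshold by 54.125 percentage points.

54.125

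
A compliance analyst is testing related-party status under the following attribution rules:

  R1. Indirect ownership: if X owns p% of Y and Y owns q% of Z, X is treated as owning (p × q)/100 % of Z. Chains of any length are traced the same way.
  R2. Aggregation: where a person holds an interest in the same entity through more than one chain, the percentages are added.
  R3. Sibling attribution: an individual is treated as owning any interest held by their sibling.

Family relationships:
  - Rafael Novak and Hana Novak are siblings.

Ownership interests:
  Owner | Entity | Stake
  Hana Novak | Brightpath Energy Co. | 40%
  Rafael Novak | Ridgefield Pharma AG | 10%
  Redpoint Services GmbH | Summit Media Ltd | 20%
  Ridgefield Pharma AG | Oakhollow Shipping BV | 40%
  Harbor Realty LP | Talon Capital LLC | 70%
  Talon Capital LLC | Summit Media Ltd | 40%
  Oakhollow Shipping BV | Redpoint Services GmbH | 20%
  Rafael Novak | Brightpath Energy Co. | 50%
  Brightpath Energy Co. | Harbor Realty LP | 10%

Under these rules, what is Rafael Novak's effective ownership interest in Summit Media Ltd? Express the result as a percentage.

By sibling attribution (R3), Rafael Novak is treated as also owning Hana Novak's interest in Brightpath Energy Co, giving 50% + 40% = 90%.
Chain via Brightpath Energy Co. → Harbor Realty LP → Talon Capital LLC (R1): 90% × 10% × 70% × 40% = 2.52% of Summit Media Ltd.
Chain via Ridgefield Pharma AG → Oakhollow Shipping BV → Redpoint Services GmbH (R1): 10% × 40% × 20% × 20% = 0.16% of Summit Media Ltd.
Aggregating (R2): 2.52% + 0.16% = 2.68%.

2.68%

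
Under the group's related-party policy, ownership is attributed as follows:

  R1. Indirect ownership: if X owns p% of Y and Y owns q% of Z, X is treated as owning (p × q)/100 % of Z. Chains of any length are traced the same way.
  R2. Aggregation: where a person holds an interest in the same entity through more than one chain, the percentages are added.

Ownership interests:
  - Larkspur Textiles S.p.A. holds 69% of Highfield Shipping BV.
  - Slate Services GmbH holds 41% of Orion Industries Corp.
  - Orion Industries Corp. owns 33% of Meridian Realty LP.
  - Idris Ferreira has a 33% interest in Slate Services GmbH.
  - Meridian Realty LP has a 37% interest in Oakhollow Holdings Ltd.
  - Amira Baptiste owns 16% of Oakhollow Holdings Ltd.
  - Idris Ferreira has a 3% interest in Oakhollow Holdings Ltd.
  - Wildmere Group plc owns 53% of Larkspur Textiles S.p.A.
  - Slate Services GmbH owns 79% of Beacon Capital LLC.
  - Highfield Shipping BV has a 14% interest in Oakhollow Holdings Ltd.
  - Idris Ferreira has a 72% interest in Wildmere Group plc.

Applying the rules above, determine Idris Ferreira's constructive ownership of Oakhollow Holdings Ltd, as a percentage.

Chain via Wildmere Group plc → Larkspur Textiles S.p.A. → Highfield Shipping BV (R1): 72% × 53% × 69% × 14% = 3.686256% of Oakhollow Holdings Ltd.
Chain via Slate Services GmbH → Orion Industries Corp. → Meridian Realty LP (R1): 33% × 41% × 33% × 37% = 1.652013% of Oakhollow Holdings Ltd.
Direct interest in Oakhollow Holdings Ltd: 3%.
Aggregating (R2): 3.686256% + 1.652013% + 3% = 8.338269%.

8.338269%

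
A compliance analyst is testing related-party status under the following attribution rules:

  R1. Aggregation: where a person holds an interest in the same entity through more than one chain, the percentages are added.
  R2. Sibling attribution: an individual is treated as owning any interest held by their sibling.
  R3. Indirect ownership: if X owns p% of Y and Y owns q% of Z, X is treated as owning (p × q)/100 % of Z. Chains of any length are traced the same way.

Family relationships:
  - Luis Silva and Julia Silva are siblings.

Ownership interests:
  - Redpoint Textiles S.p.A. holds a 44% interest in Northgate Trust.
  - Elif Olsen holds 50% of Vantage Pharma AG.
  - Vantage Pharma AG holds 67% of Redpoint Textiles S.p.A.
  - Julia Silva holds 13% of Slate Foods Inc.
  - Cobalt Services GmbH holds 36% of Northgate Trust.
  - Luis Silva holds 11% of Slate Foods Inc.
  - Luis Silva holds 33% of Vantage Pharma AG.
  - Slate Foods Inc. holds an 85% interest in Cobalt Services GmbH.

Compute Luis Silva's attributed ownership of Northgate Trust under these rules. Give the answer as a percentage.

17.0724%

By sibling attribution (R2), Luis Silva is treated as also owning Julia Silva's interest in Slate Foods Inc, giving 11% + 13% = 24%.
Chain via Vantage Pharma AG → Redpoint Textiles S.p.A. (R3): 33% × 67% × 44% = 9.7284% of Northgate Trust.
Chain via Slate Foods Inc. → Cobalt Services GmbH (R3): 24% × 85% × 36% = 7.344% of Northgate Trust.
Aggregating (R1): 9.7284% + 7.344% = 17.0724%.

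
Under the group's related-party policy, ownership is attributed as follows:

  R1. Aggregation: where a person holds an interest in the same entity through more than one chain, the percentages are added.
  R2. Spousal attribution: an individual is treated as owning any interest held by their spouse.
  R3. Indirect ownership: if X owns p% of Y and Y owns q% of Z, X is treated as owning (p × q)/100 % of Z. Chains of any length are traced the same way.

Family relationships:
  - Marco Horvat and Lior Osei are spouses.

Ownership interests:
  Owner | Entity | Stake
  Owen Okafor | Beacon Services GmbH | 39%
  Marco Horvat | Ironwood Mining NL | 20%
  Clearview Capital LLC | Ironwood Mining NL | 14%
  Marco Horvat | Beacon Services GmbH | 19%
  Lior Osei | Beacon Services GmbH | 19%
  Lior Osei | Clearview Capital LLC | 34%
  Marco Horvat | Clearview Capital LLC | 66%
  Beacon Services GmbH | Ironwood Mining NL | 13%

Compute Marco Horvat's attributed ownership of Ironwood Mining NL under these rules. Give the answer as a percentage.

By spousal attribution (R2), Marco Horvat is treated as also owning Lior Osei's interest in Beacon Services GmbH, giving 19% + 19% = 38%.
By spousal attribution (R2), Marco Horvat is treated as also owning Lior Osei's interest in Clearview Capital LLC, giving 66% + 34% = 100%.
Chain via Beacon Services GmbH (R3): 38% × 13% = 4.94% of Ironwood Mining NL.
Chain via Clearview Capital LLC (R3): 100% × 14% = 14% of Ironwood Mining NL.
Direct interest in Ironwood Mining NL: 20%.
Aggregating (R1): 4.94% + 14% + 20% = 38.94%.

38.94%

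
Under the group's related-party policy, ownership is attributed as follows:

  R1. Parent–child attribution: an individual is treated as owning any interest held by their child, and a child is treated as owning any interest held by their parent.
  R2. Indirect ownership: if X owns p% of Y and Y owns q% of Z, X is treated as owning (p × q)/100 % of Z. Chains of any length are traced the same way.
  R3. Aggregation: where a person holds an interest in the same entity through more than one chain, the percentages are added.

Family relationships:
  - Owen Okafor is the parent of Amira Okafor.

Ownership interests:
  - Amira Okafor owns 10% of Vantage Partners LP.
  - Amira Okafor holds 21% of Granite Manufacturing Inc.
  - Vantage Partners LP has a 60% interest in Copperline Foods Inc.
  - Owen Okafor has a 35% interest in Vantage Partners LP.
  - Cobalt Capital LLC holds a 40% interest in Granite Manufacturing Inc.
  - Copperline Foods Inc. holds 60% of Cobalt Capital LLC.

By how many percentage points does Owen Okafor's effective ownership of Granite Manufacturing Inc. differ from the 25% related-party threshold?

By parent–child attribution (R1), Owen Okafor is treated as also owning Amira Okafor's interest in Vantage Partners LP, giving 35% + 10% = 45%.
By parent–child attribution (R1), Owen Okafor is treated as owning Amira Okafor's 21% interest in Granite Manufacturing Inc.
Chain via Vantage Partners LP → Copperline Foods Inc. → Cobalt Capital LLC (R2): 45% × 60% × 60% × 40% = 6.48% of Granite Manufacturing Inc.
Direct interest in Granite Manufacturing Inc: 21%.
Aggregating (R3): 6.48% + 21% = 27.48%.
27.48% exceeds the 25% threshold by 2.48 percentage points.

2.48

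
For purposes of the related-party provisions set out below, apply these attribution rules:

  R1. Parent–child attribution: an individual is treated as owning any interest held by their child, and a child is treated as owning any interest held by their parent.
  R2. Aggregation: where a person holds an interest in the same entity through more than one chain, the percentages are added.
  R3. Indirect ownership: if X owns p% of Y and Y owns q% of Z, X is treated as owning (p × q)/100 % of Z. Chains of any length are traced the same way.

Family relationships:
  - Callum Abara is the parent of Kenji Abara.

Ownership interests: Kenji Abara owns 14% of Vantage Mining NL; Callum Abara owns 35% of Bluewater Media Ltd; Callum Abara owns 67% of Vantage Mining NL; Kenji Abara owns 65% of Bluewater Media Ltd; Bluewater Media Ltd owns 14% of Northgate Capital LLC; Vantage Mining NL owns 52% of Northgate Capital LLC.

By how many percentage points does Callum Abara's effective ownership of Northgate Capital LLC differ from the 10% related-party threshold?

46.12

By parent–child attribution (R1), Callum Abara is treated as also owning Kenji Abara's interest in Bluewater Media Ltd, giving 35% + 65% = 100%.
By parent–child attribution (R1), Callum Abara is treated as also owning Kenji Abara's interest in Vantage Mining NL, giving 67% + 14% = 81%.
Chain via Bluewater Media Ltd (R3): 100% × 14% = 14% of Northgate Capital LLC.
Chain via Vantage Mining NL (R3): 81% × 52% = 42.12% of Northgate Capital LLC.
Aggregating (R2): 14% + 42.12% = 56.12%.
56.12% exceeds the 10% threshold by 46.12 percentage points.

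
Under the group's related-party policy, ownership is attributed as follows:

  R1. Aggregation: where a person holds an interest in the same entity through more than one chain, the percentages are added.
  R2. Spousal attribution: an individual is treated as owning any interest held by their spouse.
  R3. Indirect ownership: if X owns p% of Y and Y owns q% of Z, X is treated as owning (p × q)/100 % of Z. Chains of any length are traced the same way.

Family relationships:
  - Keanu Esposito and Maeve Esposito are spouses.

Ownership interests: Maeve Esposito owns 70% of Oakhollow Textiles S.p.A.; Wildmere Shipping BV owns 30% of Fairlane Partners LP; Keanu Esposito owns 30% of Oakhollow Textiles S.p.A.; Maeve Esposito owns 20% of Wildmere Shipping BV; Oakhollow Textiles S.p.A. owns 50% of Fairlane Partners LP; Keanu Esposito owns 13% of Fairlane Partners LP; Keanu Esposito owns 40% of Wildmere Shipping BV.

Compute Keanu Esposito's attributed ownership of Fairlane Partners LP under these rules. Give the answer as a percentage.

By spousal attribution (R2), Keanu Esposito is treated as also owning Maeve Esposito's interest in Wildmere Shipping BV, giving 40% + 20% = 60%.
By spousal attribution (R2), Keanu Esposito is treated as also owning Maeve Esposito's interest in Oakhollow Textiles S.p.A, giving 30% + 70% = 100%.
Chain via Wildmere Shipping BV (R3): 60% × 30% = 18% of Fairlane Partners LP.
Chain via Oakhollow Textiles S.p.A. (R3): 100% × 50% = 50% of Fairlane Partners LP.
Direct interest in Fairlane Partners LP: 13%.
Aggregating (R1): 18% + 50% + 13% = 81%.

81%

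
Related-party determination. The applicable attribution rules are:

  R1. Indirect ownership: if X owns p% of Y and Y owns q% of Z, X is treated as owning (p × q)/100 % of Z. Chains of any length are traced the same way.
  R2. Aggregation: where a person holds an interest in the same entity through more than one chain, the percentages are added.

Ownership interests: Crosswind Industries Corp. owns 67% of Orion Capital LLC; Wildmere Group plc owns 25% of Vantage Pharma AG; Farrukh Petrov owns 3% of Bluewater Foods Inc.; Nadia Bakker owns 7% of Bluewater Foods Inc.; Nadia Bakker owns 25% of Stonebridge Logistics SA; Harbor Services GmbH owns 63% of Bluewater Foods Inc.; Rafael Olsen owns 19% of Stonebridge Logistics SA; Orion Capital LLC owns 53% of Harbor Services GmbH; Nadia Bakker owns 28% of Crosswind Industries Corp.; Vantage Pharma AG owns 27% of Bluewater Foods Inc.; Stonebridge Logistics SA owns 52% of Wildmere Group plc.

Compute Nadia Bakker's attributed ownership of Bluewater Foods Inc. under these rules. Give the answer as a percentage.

14.141464%

Chain via Crosswind Industries Corp. → Orion Capital LLC → Harbor Services GmbH (R1): 28% × 67% × 53% × 63% = 6.263964% of Bluewater Foods Inc.
Chain via Stonebridge Logistics SA → Wildmere Group plc → Vantage Pharma AG (R1): 25% × 52% × 25% × 27% = 0.8775% of Bluewater Foods Inc.
Direct interest in Bluewater Foods Inc: 7%.
Aggregating (R2): 6.263964% + 0.8775% + 7% = 14.141464%.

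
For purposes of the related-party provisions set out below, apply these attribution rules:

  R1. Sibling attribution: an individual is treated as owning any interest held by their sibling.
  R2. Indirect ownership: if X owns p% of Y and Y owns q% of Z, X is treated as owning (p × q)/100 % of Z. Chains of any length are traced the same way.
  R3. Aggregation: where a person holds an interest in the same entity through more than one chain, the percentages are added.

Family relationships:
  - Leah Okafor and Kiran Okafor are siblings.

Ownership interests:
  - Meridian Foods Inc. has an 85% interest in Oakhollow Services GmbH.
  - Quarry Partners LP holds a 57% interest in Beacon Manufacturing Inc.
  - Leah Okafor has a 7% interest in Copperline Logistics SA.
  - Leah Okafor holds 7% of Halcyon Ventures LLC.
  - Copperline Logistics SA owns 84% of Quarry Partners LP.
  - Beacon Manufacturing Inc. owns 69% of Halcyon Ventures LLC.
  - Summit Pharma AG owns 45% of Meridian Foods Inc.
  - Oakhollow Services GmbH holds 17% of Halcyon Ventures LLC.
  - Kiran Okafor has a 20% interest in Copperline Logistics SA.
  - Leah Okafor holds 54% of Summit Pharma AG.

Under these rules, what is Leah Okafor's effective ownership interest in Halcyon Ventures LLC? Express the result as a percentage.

19.431394%

By sibling attribution (R1), Leah Okafor is treated as also owning Kiran Okafor's interest in Copperline Logistics SA, giving 7% + 20% = 27%.
Chain via Copperline Logistics SA → Quarry Partners LP → Beacon Manufacturing Inc. (R2): 27% × 84% × 57% × 69% = 8.920044% of Halcyon Ventures LLC.
Chain via Summit Pharma AG → Meridian Foods Inc. → Oakhollow Services GmbH (R2): 54% × 45% × 85% × 17% = 3.51135% of Halcyon Ventures LLC.
Direct interest in Halcyon Ventures LLC: 7%.
Aggregating (R3): 8.920044% + 3.51135% + 7% = 19.431394%.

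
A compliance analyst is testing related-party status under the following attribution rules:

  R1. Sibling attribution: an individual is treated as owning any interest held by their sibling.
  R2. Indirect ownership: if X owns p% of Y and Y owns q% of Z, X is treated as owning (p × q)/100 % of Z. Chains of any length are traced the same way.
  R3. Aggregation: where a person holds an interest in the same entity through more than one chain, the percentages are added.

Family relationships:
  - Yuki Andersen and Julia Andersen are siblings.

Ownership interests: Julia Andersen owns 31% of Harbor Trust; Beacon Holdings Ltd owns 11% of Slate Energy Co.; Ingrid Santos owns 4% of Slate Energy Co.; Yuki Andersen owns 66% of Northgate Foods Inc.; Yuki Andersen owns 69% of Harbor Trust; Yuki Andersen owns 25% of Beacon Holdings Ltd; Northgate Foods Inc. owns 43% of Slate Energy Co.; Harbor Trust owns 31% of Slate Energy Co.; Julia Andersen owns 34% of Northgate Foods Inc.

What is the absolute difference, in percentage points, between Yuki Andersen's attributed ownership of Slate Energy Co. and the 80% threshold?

By sibling attribution (R1), Yuki Andersen is treated as also owning Julia Andersen's interest in Harbor Trust, giving 69% + 31% = 100%.
By sibling attribution (R1), Yuki Andersen is treated as also owning Julia Andersen's interest in Northgate Foods Inc, giving 66% + 34% = 100%.
Chain via Harbor Trust (R2): 100% × 31% = 31% of Slate Energy Co.
Chain via Beacon Holdings Ltd (R2): 25% × 11% = 2.75% of Slate Energy Co.
Chain via Northgate Foods Inc. (R2): 100% × 43% = 43% of Slate Energy Co.
Aggregating (R3): 31% + 2.75% + 43% = 76.75%.
76.75% falls short of the 80% threshold by 3.25 percentage points.

3.25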